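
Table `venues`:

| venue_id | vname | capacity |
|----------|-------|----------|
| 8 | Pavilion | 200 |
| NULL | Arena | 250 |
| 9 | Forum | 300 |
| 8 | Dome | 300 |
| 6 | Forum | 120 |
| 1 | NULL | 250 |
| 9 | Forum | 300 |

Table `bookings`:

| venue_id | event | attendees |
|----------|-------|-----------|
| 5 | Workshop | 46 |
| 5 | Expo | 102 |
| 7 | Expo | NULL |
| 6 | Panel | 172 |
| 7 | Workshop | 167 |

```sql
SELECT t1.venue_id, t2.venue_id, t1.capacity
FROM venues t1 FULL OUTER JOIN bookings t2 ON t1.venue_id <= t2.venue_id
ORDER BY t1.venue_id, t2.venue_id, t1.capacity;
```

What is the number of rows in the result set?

13

FULL OUTER JOIN keeps every row from both sides; unmatched rows get NULL for the other side's columns.
Matching on t1.venue_id <= t2.venue_id. A NULL in a compared column never satisfies the condition.
- venue_id=8: no t2 row matches, row kept with t2 columns NULL.
- venue_id=NULL: no t2 row matches, row kept with t2 columns NULL.
- venue_id=9: no t2 row matches, row kept with t2 columns NULL.
- venue_id=8: no t2 row matches, row kept with t2 columns NULL.
- venue_id=6: 3 matching t2 row(s), so 3 row(s) emitted.
- venue_id=1: 5 matching t2 row(s), so 5 row(s) emitted.
- venue_id=9: no t2 row matches, row kept with t2 columns NULL.
Total: 8 matched + 5 padded = 13 rows.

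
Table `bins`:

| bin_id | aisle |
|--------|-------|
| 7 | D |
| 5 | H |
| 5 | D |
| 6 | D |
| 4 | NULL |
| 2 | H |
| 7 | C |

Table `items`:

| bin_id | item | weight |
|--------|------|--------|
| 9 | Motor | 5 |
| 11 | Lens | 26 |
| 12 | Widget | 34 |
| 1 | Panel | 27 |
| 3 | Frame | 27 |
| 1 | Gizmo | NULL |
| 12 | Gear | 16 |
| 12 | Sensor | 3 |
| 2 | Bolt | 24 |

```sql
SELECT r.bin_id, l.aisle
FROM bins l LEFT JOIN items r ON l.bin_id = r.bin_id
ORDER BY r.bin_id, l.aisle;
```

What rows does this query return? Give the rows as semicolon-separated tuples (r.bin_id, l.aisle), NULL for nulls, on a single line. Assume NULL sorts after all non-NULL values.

LEFT JOIN keeps every row from `bins`; unmatched rows get NULL for `items`'s columns.
Matching on l.bin_id = r.bin_id.
- l row (bin_id=7): no match → kept, r columns NULL.
- l row (bin_id=5): no match → kept, r columns NULL.
- l row (bin_id=5): no match → kept, r columns NULL.
- l row (bin_id=6): no match → kept, r columns NULL.
- l row (bin_id=4): no match → kept, r columns NULL.
- l row (bin_id=2): matches 1 r row(s) → 1 output row(s).
- l row (bin_id=7): no match → kept, r columns NULL.
After projecting and ordering:
r.bin_id | l.aisle
2 | H
NULL | C
NULL | D
NULL | D
NULL | D
NULL | H
NULL | NULL

(2, H); (NULL, C); (NULL, D); (NULL, D); (NULL, D); (NULL, H); (NULL, NULL)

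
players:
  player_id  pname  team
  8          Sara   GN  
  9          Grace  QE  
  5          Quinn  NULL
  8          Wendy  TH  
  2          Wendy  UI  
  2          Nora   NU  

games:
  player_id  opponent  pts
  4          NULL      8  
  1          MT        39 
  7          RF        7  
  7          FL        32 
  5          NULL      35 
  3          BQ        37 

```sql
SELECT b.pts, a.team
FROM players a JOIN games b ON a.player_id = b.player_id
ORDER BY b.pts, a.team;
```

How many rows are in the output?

INNER JOIN keeps only pairs where the ON condition holds.
Matching on a.player_id = b.player_id.
Matched pairs: 1.
Total: 1 rows.

1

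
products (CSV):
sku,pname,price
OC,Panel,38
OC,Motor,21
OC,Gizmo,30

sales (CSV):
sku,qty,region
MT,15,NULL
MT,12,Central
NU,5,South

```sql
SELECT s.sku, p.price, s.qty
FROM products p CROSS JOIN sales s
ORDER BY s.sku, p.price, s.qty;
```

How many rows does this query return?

9

CROSS JOIN pairs every row of `products` with every row of `sales`: 3 × 3 = 9 rows.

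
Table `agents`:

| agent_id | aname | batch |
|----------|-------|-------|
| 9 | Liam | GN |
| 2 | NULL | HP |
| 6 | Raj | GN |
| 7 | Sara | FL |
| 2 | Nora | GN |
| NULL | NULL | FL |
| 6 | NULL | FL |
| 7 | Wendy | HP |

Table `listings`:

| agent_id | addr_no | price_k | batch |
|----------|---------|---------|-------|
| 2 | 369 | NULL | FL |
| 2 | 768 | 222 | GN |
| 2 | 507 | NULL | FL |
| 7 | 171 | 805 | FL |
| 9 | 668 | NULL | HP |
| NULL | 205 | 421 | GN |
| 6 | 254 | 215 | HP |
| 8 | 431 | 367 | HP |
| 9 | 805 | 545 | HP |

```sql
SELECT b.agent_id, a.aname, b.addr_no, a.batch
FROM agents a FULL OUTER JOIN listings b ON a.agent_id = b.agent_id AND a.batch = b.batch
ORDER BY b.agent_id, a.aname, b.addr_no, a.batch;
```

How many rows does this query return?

15

FULL OUTER JOIN keeps every row from both sides; unmatched rows get NULL for the other side's columns.
Matching on a.agent_id = b.agent_id AND a.batch = b.batch. A NULL in a compared column never satisfies the condition.
- a (agent_id=9, batch=GN) has no partner → padded with NULL.
- a (agent_id=2, batch=HP) has no partner → padded with NULL.
- a (agent_id=6, batch=GN) has no partner → padded with NULL.
- a (agent_id=7, batch=FL) pairs with 1 row(s) of b.
- a (agent_id=2, batch=GN) pairs with 1 row(s) of b.
- a (agent_id=NULL, batch=FL) has no partner → padded with NULL.
- a (agent_id=6, batch=FL) has no partner → padded with NULL.
- a (agent_id=7, batch=HP) has no partner → padded with NULL.
- 7 row(s) from b found no a partner → padded with NULL.
Total: 2 matched + 13 padded = 15 rows.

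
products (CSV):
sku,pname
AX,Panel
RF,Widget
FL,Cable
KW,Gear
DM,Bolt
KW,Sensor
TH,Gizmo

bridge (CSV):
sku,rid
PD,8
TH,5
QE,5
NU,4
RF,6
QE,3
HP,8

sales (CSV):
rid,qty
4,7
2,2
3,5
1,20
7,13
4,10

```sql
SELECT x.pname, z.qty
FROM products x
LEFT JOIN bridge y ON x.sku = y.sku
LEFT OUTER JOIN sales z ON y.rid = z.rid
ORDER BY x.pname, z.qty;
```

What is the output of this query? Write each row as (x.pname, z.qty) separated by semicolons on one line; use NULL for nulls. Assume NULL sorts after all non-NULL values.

(Bolt, NULL); (Cable, NULL); (Gear, NULL); (Gizmo, NULL); (Panel, NULL); (Sensor, NULL); (Widget, NULL)

Joins associate left-to-right: products LEFT JOIN bridge on sku gives 7 intermediate row(s).
Then LEFT JOIN `sales z` on rid: each of those 7 rows is kept; rows whose y.rid has no match in z get NULL for z's columns.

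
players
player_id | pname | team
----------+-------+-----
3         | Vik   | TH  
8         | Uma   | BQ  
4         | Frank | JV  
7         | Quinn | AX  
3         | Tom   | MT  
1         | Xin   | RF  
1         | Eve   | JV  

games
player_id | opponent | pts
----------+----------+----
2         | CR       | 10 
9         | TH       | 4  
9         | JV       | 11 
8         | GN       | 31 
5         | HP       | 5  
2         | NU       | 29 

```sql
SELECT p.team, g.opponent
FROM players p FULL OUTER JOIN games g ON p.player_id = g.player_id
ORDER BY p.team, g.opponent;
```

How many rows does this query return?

FULL OUTER JOIN keeps every row from both sides; unmatched rows get NULL for the other side's columns.
Matching on p.player_id = g.player_id.
- p[0] player_id=3 → no match; kept with NULLs on the g side.
- p[1] player_id=8 → 1 match(es) in g → 1 row(s).
- p[2] player_id=4 → no match; kept with NULLs on the g side.
- p[3] player_id=7 → no match; kept with NULLs on the g side.
- p[4] player_id=3 → no match; kept with NULLs on the g side.
- p[5] player_id=1 → no match; kept with NULLs on the g side.
- p[6] player_id=1 → no match; kept with NULLs on the g side.
- 5 g row(s) had no p match → kept, p columns NULL.
Total: 1 matched + 11 padded = 12 rows.

12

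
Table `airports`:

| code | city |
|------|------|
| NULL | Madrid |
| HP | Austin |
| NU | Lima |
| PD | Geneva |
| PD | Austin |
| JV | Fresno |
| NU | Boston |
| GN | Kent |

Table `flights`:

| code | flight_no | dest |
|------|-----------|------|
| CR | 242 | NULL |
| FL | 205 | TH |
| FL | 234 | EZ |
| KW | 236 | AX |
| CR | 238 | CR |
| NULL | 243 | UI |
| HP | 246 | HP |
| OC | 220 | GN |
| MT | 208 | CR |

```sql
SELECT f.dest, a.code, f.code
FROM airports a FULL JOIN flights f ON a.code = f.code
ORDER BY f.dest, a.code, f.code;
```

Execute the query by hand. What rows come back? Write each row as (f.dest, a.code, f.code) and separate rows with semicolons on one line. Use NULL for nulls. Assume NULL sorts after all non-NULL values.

FULL OUTER JOIN keeps every row from both sides; unmatched rows get NULL for the other side's columns.
Matching on a.code = f.code. A NULL in a compared column never satisfies the condition.
Matched pairs: 1; unmatched a rows kept: 7; unmatched f rows kept: 8.

(AX, NULL, KW); (CR, NULL, CR); (CR, NULL, MT); (EZ, NULL, FL); (GN, NULL, OC); (HP, HP, HP); (TH, NULL, FL); (UI, NULL, NULL); (NULL, GN, NULL); (NULL, JV, NULL); (NULL, NU, NULL); (NULL, NU, NULL); (NULL, PD, NULL); (NULL, PD, NULL); (NULL, NULL, CR); (NULL, NULL, NULL)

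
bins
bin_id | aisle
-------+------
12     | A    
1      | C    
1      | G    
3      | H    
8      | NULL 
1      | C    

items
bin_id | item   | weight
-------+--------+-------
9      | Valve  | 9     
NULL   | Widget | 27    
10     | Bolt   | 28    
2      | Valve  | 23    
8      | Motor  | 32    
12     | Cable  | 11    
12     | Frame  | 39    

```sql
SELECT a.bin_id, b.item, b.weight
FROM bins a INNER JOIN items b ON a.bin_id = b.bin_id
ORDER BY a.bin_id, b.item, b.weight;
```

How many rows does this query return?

INNER JOIN keeps only pairs where the ON condition holds.
Matching on a.bin_id = b.bin_id. A NULL in a compared column never satisfies the condition.
- a[0] bin_id=12 → 2 match(es) in b → 2 row(s).
- a[1] bin_id=1 → no match; dropped.
- a[2] bin_id=1 → no match; dropped.
- a[3] bin_id=3 → no match; dropped.
- a[4] bin_id=8 → 1 match(es) in b → 1 row(s).
- a[5] bin_id=1 → no match; dropped.
Total: 3 rows.

3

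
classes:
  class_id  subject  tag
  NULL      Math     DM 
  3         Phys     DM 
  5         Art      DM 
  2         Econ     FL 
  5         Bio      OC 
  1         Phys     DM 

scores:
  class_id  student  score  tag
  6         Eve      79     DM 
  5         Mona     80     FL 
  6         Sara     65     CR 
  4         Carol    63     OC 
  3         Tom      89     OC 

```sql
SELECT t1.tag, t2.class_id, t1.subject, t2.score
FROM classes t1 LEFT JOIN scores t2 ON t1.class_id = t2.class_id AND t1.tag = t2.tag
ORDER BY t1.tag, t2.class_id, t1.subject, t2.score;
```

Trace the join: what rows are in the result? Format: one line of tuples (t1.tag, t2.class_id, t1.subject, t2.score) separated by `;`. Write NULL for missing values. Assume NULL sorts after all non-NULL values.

(DM, NULL, Art, NULL); (DM, NULL, Math, NULL); (DM, NULL, Phys, NULL); (DM, NULL, Phys, NULL); (FL, NULL, Econ, NULL); (OC, NULL, Bio, NULL)

LEFT JOIN keeps every row from `classes`; unmatched rows get NULL for `scores`'s columns.
Matching on t1.class_id = t2.class_id AND t1.tag = t2.tag. A NULL in a compared column never satisfies the condition.
- class_id=NULL, tag=DM: no t2 row matches, row kept with t2 columns NULL.
- class_id=3, tag=DM: no t2 row matches, row kept with t2 columns NULL.
- class_id=5, tag=DM: no t2 row matches, row kept with t2 columns NULL.
- class_id=2, tag=FL: no t2 row matches, row kept with t2 columns NULL.
- class_id=5, tag=OC: no t2 row matches, row kept with t2 columns NULL.
- class_id=1, tag=DM: no t2 row matches, row kept with t2 columns NULL.
After projecting and ordering:
t1.tag | t2.class_id | t1.subject | t2.score
DM | NULL | Art | NULL
DM | NULL | Math | NULL
DM | NULL | Phys | NULL
DM | NULL | Phys | NULL
FL | NULL | Econ | NULL
OC | NULL | Bio | NULL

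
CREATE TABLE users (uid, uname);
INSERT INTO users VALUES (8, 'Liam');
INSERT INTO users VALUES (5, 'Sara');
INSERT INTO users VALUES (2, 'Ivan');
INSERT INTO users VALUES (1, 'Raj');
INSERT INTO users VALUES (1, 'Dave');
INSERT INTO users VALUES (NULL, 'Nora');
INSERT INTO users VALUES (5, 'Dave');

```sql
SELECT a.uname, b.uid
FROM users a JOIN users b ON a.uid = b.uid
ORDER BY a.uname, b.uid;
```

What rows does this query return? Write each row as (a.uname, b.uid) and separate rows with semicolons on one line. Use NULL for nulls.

(Dave, 1); (Dave, 1); (Dave, 5); (Dave, 5); (Ivan, 2); (Liam, 8); (Raj, 1); (Raj, 1); (Sara, 5); (Sara, 5)

INNER JOIN keeps only pairs where the ON condition holds.
Matching on a.uid = b.uid. A NULL in a compared column never satisfies the condition.
- a row (uid=8): matches 1 b row(s) → 1 output row(s).
- a row (uid=5): matches 2 b row(s) → 2 output row(s).
- a row (uid=2): matches 1 b row(s) → 1 output row(s).
- a row (uid=1): matches 2 b row(s) → 2 output row(s).
- a row (uid=1): matches 2 b row(s) → 2 output row(s).
- a row (uid=NULL): no match → dropped.
- a row (uid=5): matches 2 b row(s) → 2 output row(s).
After projecting and ordering:
a.uname | b.uid
Dave | 1
Dave | 1
Dave | 5
Dave | 5
Ivan | 2
Liam | 8
Raj | 1
Raj | 1
Sara | 5
Sara | 5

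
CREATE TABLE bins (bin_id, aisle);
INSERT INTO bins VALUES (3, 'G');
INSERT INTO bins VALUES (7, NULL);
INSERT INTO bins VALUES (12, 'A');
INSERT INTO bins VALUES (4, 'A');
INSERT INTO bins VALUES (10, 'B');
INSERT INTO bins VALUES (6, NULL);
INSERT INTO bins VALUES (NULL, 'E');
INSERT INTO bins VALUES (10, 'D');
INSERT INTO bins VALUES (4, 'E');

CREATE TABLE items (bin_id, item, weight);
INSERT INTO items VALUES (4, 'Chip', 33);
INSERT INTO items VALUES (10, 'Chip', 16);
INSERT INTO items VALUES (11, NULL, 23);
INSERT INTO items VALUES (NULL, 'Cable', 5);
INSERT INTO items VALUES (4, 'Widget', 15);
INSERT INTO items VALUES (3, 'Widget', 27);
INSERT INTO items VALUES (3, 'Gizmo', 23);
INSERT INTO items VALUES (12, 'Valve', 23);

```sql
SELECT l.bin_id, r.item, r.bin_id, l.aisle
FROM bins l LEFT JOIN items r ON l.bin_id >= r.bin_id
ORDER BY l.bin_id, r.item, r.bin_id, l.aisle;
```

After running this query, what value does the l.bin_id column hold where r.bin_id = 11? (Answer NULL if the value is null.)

12

LEFT JOIN keeps every row from `bins`; unmatched rows get NULL for `items`'s columns.
Matching on l.bin_id >= r.bin_id. A NULL in a compared column never satisfies the condition.
Matched pairs: 35; unmatched l rows kept: 1.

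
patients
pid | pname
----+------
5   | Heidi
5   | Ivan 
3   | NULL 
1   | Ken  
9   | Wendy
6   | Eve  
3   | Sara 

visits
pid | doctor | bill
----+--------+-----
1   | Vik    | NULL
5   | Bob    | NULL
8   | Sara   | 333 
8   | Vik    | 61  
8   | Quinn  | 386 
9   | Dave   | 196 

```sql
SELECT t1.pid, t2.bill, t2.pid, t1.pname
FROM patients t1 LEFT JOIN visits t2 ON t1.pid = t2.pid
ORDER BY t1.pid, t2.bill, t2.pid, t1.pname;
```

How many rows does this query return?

LEFT JOIN keeps every row from `patients`; unmatched rows get NULL for `visits`'s columns.
Matching on t1.pid = t2.pid.
- t1 row (pid=5): matches 1 t2 row(s) → 1 output row(s).
- t1 row (pid=5): matches 1 t2 row(s) → 1 output row(s).
- t1 row (pid=3): no match → kept, t2 columns NULL.
- t1 row (pid=1): matches 1 t2 row(s) → 1 output row(s).
- t1 row (pid=9): matches 1 t2 row(s) → 1 output row(s).
- t1 row (pid=6): no match → kept, t2 columns NULL.
- t1 row (pid=3): no match → kept, t2 columns NULL.
Total: 4 matched + 3 padded = 7 rows.

7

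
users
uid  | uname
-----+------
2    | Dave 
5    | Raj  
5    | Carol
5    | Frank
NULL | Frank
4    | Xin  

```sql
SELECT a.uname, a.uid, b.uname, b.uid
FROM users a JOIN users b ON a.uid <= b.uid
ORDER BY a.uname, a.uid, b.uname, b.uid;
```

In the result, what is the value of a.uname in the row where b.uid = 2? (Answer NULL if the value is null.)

Dave

INNER JOIN keeps only pairs where the ON condition holds.
Matching on a.uid <= b.uid. A NULL in a compared column never satisfies the condition.
- uid=2: 5 matching b row(s), so 5 row(s) emitted.
- uid=5: 3 matching b row(s), so 3 row(s) emitted.
- uid=5: 3 matching b row(s), so 3 row(s) emitted.
- uid=5: 3 matching b row(s), so 3 row(s) emitted.
- uid=NULL: no matching b row, dropped.
- uid=4: 4 matching b row(s), so 4 row(s) emitted.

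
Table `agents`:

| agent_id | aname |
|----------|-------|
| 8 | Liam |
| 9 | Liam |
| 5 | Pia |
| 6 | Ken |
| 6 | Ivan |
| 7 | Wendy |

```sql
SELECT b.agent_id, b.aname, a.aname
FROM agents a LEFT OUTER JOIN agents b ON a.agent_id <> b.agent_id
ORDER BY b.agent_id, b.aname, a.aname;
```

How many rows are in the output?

LEFT JOIN keeps every row from `agents a`; unmatched rows get NULL for `agents b`'s columns.
Matching on a.agent_id <> b.agent_id.
- agent_id=8: 5 matching b row(s), so 5 row(s) emitted.
- agent_id=9: 5 matching b row(s), so 5 row(s) emitted.
- agent_id=5: 5 matching b row(s), so 5 row(s) emitted.
- agent_id=6: 4 matching b row(s), so 4 row(s) emitted.
- agent_id=6: 4 matching b row(s), so 4 row(s) emitted.
- agent_id=7: 5 matching b row(s), so 5 row(s) emitted.
Total: 28 rows.

28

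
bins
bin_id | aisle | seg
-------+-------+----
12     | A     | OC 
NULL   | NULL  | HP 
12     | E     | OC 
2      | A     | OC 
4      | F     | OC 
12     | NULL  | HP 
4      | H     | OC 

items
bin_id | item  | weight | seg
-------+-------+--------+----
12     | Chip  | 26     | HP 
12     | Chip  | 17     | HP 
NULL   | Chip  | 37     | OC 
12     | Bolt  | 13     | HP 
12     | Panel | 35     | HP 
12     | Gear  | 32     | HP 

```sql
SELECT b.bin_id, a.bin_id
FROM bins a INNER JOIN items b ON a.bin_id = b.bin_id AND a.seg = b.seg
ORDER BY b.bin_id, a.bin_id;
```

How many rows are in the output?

INNER JOIN keeps only pairs where the ON condition holds.
Matching on a.bin_id = b.bin_id AND a.seg = b.seg. A NULL in a compared column never satisfies the condition.
Matched pairs: 5.
Total: 5 rows.

5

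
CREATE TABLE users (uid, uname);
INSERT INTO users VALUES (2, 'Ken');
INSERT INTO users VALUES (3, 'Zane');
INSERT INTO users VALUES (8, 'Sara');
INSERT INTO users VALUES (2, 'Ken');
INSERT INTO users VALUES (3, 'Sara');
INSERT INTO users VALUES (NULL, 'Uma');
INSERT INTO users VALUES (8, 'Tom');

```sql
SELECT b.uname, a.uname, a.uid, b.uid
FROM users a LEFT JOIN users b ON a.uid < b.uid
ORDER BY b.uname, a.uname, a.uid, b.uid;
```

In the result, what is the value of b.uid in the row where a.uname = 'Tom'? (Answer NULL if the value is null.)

NULL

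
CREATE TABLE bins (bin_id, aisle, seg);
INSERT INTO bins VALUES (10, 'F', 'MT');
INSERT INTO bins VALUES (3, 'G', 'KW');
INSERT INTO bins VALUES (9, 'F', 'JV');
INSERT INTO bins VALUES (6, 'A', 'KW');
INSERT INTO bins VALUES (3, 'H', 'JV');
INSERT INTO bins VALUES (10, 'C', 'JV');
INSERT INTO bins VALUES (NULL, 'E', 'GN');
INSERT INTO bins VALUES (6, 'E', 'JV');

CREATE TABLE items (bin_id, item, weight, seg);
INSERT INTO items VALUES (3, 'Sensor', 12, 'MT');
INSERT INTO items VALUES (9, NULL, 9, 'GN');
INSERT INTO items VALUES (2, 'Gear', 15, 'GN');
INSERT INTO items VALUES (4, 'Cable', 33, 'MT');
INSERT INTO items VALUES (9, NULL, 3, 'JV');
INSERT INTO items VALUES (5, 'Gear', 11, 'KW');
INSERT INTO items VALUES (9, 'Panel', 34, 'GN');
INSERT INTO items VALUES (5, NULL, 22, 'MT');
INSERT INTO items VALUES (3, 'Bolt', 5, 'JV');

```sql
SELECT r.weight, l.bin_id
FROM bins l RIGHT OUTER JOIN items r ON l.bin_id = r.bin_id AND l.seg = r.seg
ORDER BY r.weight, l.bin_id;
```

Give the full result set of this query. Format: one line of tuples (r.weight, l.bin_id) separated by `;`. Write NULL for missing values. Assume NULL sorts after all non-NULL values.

RIGHT JOIN keeps every row from `items`; unmatched rows get NULL for `bins`'s columns.
Matching on l.bin_id = r.bin_id AND l.seg = r.seg. A NULL in a compared column never satisfies the condition.
Matched pairs: 2; unmatched r rows kept: 7.

(3, 9); (5, 3); (9, NULL); (11, NULL); (12, NULL); (15, NULL); (22, NULL); (33, NULL); (34, NULL)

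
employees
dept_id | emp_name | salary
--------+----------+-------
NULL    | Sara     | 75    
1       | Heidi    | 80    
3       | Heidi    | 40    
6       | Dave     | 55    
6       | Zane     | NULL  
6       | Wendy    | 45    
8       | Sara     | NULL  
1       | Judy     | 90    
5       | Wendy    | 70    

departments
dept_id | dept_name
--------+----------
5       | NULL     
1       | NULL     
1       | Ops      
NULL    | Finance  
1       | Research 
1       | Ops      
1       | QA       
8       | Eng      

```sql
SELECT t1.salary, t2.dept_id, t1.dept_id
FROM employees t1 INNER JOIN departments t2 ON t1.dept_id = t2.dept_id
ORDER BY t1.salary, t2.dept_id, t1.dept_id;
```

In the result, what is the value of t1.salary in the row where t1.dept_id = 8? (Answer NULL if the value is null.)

INNER JOIN keeps only pairs where the ON condition holds.
Matching on t1.dept_id = t2.dept_id. A NULL in a compared column never satisfies the condition.
- t1 row (dept_id=NULL): no match → dropped.
- t1 row (dept_id=1): matches 5 t2 row(s) → 5 output row(s).
- t1 row (dept_id=3): no match → dropped.
- t1 row (dept_id=6): no match → dropped.
- t1 row (dept_id=6): no match → dropped.
- t1 row (dept_id=6): no match → dropped.
- t1 row (dept_id=8): matches 1 t2 row(s) → 1 output row(s).
- t1 row (dept_id=1): matches 5 t2 row(s) → 5 output row(s).
- t1 row (dept_id=5): matches 1 t2 row(s) → 1 output row(s).

NULL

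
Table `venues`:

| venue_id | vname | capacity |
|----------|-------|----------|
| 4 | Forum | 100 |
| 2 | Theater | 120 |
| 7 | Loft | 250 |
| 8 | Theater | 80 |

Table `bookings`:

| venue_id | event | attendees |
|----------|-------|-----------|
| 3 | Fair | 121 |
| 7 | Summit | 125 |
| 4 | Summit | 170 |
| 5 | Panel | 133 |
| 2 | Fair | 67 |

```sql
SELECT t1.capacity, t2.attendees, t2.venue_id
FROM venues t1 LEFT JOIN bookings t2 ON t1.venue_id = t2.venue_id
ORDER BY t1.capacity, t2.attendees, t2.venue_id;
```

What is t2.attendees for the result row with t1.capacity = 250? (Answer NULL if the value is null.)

125

LEFT JOIN keeps every row from `venues`; unmatched rows get NULL for `bookings`'s columns.
Matching on t1.venue_id = t2.venue_id.
Matched pairs: 3; unmatched t1 rows kept: 1.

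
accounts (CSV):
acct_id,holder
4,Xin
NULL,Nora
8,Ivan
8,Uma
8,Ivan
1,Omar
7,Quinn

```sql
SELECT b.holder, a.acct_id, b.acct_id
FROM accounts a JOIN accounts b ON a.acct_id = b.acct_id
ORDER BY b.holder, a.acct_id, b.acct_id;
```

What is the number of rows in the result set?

12

INNER JOIN keeps only pairs where the ON condition holds.
Matching on a.acct_id = b.acct_id. A NULL in a compared column never satisfies the condition.
- a row (acct_id=4): matches 1 b row(s) → 1 output row(s).
- a row (acct_id=NULL): no match → dropped.
- a row (acct_id=8): matches 3 b row(s) → 3 output row(s).
- a row (acct_id=8): matches 3 b row(s) → 3 output row(s).
- a row (acct_id=8): matches 3 b row(s) → 3 output row(s).
- a row (acct_id=1): matches 1 b row(s) → 1 output row(s).
- a row (acct_id=7): matches 1 b row(s) → 1 output row(s).
Total: 12 rows.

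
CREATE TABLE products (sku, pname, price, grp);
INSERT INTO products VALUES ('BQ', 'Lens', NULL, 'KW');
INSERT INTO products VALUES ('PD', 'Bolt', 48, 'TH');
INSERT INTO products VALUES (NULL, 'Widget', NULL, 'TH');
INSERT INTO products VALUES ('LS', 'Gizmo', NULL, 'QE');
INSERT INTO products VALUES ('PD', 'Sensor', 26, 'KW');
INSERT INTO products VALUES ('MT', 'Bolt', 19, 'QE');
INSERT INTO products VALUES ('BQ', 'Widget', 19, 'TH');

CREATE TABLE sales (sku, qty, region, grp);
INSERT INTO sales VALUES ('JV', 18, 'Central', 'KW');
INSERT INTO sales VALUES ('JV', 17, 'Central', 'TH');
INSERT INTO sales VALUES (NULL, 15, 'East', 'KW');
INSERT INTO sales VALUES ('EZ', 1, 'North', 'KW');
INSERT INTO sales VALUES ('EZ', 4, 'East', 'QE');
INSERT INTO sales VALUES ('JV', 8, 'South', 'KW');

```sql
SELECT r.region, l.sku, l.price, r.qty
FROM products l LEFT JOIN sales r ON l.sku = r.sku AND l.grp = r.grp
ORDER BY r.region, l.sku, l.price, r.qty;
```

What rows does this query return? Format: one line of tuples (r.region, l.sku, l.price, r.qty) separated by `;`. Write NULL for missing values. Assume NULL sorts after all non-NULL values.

(NULL, BQ, 19, NULL); (NULL, BQ, NULL, NULL); (NULL, LS, NULL, NULL); (NULL, MT, 19, NULL); (NULL, PD, 26, NULL); (NULL, PD, 48, NULL); (NULL, NULL, NULL, NULL)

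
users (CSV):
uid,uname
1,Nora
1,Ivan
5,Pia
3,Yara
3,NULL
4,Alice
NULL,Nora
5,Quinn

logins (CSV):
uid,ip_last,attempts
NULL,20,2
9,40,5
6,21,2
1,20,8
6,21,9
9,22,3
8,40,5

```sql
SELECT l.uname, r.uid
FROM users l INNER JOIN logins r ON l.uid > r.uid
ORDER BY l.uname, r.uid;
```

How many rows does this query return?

5

INNER JOIN keeps only pairs where the ON condition holds.
Matching on l.uid > r.uid. A NULL in a compared column never satisfies the condition.
- uid=1: no matching r row, dropped.
- uid=1: no matching r row, dropped.
- uid=5: 1 matching r row(s), so 1 row(s) emitted.
- uid=3: 1 matching r row(s), so 1 row(s) emitted.
- uid=3: 1 matching r row(s), so 1 row(s) emitted.
- uid=4: 1 matching r row(s), so 1 row(s) emitted.
- uid=NULL: no matching r row, dropped.
- uid=5: 1 matching r row(s), so 1 row(s) emitted.
Total: 5 rows.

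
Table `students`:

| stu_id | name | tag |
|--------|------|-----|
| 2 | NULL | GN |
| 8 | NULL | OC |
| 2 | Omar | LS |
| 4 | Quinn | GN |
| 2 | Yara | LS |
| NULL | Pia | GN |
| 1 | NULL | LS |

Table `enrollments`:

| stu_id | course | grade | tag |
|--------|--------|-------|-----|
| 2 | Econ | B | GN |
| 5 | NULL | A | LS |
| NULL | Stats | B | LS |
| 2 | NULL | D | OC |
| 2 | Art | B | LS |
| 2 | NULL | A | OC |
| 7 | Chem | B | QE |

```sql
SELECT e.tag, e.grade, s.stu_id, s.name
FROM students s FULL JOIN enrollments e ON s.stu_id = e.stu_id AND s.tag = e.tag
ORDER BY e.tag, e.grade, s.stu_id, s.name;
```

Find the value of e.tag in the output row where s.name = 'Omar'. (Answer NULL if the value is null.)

LS

FULL OUTER JOIN keeps every row from both sides; unmatched rows get NULL for the other side's columns.
Matching on s.stu_id = e.stu_id AND s.tag = e.tag. A NULL in a compared column never satisfies the condition.
- s[0] stu_id=2, tag=GN → 1 match(es) in e → 1 row(s).
- s[1] stu_id=8, tag=OC → no match; kept with NULLs on the e side.
- s[2] stu_id=2, tag=LS → 1 match(es) in e → 1 row(s).
- s[3] stu_id=4, tag=GN → no match; kept with NULLs on the e side.
- s[4] stu_id=2, tag=LS → 1 match(es) in e → 1 row(s).
- s[5] stu_id=NULL, tag=GN → no match; kept with NULLs on the e side.
- s[6] stu_id=1, tag=LS → no match; kept with NULLs on the e side.
- 5 e row(s) had no s match → kept, s columns NULL.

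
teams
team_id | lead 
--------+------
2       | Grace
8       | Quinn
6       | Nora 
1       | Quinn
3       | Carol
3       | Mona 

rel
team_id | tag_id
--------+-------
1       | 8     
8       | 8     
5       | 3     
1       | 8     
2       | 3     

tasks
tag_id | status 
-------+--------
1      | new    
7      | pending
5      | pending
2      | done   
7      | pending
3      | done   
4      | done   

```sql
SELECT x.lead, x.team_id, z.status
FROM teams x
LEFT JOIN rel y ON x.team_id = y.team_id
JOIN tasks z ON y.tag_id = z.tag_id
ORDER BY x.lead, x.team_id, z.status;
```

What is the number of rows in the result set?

1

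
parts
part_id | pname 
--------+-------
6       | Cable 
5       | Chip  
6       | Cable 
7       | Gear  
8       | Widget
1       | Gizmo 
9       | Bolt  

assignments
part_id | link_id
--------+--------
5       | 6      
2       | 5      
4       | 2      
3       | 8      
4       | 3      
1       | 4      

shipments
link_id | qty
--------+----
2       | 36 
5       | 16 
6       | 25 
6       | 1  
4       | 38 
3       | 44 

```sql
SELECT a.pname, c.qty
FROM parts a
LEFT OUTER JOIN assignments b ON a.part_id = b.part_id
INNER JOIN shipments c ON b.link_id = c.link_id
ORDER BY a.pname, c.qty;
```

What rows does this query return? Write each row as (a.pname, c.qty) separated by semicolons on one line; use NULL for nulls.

Evaluate left to right. First `parts a LEFT JOIN assignments b` on part_id: 7 row(s).
Then INNER JOIN `shipments c` on link_id: keep only rows whose b.link_id appears in c.

(Chip, 1); (Chip, 25); (Gizmo, 38)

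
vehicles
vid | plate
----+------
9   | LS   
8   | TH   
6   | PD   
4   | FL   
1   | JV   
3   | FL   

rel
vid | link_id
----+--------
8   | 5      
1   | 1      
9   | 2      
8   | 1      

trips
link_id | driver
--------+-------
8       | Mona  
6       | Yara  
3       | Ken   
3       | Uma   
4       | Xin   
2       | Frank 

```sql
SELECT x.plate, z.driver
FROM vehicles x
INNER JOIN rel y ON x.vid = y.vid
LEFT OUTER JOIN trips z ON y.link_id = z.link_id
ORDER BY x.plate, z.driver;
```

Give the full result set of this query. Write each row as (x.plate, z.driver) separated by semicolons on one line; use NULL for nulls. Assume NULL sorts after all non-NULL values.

Step 1 — x INNER JOIN y on vid → 4 row(s).
Then LEFT JOIN `trips z` on link_id: each of those 4 rows is kept; rows whose y.link_id has no match in z get NULL for z's columns.

(JV, NULL); (LS, Frank); (TH, NULL); (TH, NULL)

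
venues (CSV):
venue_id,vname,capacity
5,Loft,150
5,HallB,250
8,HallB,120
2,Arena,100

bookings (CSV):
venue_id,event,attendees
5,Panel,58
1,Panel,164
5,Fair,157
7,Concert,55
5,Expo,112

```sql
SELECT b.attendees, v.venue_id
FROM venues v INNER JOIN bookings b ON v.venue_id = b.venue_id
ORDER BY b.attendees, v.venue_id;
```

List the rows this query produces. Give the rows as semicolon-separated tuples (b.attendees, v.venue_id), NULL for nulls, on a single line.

INNER JOIN keeps only pairs where the ON condition holds.
Matching on v.venue_id = b.venue_id.
- venue_id=5: 3 matching b row(s), so 3 row(s) emitted.
- venue_id=5: 3 matching b row(s), so 3 row(s) emitted.
- venue_id=8: no matching b row, dropped.
- venue_id=2: no matching b row, dropped.
After projecting and ordering:
b.attendees | v.venue_id
58 | 5
58 | 5
112 | 5
112 | 5
157 | 5
157 | 5

(58, 5); (58, 5); (112, 5); (112, 5); (157, 5); (157, 5)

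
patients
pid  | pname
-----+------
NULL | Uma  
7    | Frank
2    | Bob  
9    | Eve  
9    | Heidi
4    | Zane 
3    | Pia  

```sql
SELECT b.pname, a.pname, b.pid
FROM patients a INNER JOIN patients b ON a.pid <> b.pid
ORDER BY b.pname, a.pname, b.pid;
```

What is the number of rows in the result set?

28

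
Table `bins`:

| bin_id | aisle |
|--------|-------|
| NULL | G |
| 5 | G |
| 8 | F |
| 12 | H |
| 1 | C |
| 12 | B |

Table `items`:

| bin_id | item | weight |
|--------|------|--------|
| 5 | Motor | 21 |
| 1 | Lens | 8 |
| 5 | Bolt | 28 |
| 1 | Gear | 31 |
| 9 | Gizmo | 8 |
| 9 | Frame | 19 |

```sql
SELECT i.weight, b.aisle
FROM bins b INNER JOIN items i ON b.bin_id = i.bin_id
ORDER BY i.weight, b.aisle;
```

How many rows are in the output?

INNER JOIN keeps only pairs where the ON condition holds.
Matching on b.bin_id = i.bin_id. A NULL in a compared column never satisfies the condition.
Matched pairs: 4.
Total: 4 rows.

4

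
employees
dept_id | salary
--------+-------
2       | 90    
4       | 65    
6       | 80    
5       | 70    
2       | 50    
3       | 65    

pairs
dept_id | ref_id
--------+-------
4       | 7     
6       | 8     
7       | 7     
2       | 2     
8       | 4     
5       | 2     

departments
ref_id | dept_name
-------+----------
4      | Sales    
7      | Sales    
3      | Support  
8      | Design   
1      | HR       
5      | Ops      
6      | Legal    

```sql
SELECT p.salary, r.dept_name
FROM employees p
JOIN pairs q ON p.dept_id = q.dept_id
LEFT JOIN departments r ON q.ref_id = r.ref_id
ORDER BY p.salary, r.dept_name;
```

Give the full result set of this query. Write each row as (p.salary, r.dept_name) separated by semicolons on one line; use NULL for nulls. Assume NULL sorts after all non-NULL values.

Step 1 — p INNER JOIN q on dept_id → 5 row(s).
Then LEFT JOIN `departments r` on ref_id: each of those 5 rows is kept; rows whose q.ref_id has no match in r get NULL for r's columns.

(50, NULL); (65, Sales); (70, NULL); (80, Design); (90, NULL)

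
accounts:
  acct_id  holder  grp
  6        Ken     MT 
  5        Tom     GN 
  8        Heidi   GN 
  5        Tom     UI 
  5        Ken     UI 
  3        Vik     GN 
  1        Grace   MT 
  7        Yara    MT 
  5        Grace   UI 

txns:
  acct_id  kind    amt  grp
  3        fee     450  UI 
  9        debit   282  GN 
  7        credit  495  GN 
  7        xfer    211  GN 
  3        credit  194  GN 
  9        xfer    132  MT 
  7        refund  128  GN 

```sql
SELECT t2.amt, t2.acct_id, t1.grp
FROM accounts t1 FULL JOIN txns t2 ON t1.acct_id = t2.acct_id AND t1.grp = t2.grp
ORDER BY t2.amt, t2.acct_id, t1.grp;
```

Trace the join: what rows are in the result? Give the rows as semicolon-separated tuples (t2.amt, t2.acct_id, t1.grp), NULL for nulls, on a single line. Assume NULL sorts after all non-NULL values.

(128, 7, NULL); (132, 9, NULL); (194, 3, GN); (211, 7, NULL); (282, 9, NULL); (450, 3, NULL); (495, 7, NULL); (NULL, NULL, GN); (NULL, NULL, GN); (NULL, NULL, MT); (NULL, NULL, MT); (NULL, NULL, MT); (NULL, NULL, UI); (NULL, NULL, UI); (NULL, NULL, UI)

FULL OUTER JOIN keeps every row from both sides; unmatched rows get NULL for the other side's columns.
Matching on t1.acct_id = t2.acct_id AND t1.grp = t2.grp.
Matched pairs: 1; unmatched t1 rows kept: 8; unmatched t2 rows kept: 6.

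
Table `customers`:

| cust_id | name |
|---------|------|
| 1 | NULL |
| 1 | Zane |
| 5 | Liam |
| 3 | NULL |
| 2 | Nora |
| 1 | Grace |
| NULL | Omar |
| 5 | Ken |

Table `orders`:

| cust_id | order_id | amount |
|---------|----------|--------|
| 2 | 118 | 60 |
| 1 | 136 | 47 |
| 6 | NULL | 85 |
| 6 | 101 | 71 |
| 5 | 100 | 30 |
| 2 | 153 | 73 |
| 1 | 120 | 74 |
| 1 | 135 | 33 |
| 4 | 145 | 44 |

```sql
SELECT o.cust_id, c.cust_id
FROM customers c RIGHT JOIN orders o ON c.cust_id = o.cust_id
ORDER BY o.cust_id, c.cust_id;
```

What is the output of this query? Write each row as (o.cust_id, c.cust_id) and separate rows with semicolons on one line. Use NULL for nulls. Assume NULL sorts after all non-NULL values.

(1, 1); (1, 1); (1, 1); (1, 1); (1, 1); (1, 1); (1, 1); (1, 1); (1, 1); (2, 2); (2, 2); (4, NULL); (5, 5); (5, 5); (6, NULL); (6, NULL)

RIGHT JOIN keeps every row from `orders`; unmatched rows get NULL for `customers`'s columns.
Matching on c.cust_id = o.cust_id. A NULL in a compared column never satisfies the condition.
Matched pairs: 13; unmatched o rows kept: 3.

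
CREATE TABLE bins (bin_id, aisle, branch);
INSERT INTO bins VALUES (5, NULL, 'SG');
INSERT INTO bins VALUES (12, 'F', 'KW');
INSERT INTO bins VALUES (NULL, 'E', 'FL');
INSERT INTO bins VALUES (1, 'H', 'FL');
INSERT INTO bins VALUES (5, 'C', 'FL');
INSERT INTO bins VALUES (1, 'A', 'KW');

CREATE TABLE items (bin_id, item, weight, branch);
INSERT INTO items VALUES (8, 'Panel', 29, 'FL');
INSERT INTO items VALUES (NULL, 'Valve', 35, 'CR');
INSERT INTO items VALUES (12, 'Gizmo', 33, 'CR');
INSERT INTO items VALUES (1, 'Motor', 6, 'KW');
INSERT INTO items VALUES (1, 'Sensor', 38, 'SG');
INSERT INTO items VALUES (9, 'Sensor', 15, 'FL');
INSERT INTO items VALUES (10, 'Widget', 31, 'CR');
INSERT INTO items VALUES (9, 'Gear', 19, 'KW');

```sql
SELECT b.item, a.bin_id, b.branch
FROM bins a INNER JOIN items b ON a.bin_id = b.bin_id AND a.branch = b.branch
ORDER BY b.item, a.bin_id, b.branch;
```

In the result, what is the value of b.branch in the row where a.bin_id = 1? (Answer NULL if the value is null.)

INNER JOIN keeps only pairs where the ON condition holds.
Matching on a.bin_id = b.bin_id AND a.branch = b.branch. A NULL in a compared column never satisfies the condition.
- a row (bin_id=5, branch=SG): no match → dropped.
- a row (bin_id=12, branch=KW): no match → dropped.
- a row (bin_id=NULL, branch=FL): no match → dropped.
- a row (bin_id=1, branch=FL): no match → dropped.
- a row (bin_id=5, branch=FL): no match → dropped.
- a row (bin_id=1, branch=KW): matches 1 b row(s) → 1 output row(s).

KW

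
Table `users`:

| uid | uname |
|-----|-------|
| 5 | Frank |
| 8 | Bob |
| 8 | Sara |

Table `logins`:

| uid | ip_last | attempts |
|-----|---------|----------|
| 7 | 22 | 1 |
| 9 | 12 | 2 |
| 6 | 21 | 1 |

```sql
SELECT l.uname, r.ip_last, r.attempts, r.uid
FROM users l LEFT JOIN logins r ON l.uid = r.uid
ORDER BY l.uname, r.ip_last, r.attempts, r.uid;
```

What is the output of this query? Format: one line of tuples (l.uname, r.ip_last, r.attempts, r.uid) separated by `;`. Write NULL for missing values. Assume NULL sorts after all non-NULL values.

(Bob, NULL, NULL, NULL); (Frank, NULL, NULL, NULL); (Sara, NULL, NULL, NULL)

LEFT JOIN keeps every row from `users`; unmatched rows get NULL for `logins`'s columns.
Matching on l.uid = r.uid.
- l[0] uid=5 → no match; kept with NULLs on the r side.
- l[1] uid=8 → no match; kept with NULLs on the r side.
- l[2] uid=8 → no match; kept with NULLs on the r side.
After projecting and ordering:
l.uname | r.ip_last | r.attempts | r.uid
Bob | NULL | NULL | NULL
Frank | NULL | NULL | NULL
Sara | NULL | NULL | NULL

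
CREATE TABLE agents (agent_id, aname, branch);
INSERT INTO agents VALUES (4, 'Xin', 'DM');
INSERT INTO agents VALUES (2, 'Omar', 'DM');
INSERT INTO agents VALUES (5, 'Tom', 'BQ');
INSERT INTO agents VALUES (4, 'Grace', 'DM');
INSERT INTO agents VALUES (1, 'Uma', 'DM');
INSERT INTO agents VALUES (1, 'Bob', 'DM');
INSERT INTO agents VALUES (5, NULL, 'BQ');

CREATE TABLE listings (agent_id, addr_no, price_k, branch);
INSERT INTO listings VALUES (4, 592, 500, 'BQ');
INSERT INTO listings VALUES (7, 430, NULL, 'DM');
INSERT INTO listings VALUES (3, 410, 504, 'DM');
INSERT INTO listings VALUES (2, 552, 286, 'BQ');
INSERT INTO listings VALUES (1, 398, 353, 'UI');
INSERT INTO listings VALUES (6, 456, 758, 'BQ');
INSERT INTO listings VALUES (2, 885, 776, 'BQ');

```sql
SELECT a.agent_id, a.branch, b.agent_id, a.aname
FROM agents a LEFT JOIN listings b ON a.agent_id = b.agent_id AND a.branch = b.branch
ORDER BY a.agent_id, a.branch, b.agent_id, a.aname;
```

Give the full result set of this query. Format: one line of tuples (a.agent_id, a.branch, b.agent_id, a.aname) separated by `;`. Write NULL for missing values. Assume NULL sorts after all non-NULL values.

LEFT JOIN keeps every row from `agents`; unmatched rows get NULL for `listings`'s columns.
Matching on a.agent_id = b.agent_id AND a.branch = b.branch.
- agent_id=4, branch=DM: no b row matches, row kept with b columns NULL.
- agent_id=2, branch=DM: no b row matches, row kept with b columns NULL.
- agent_id=5, branch=BQ: no b row matches, row kept with b columns NULL.
- agent_id=4, branch=DM: no b row matches, row kept with b columns NULL.
- agent_id=1, branch=DM: no b row matches, row kept with b columns NULL.
- agent_id=1, branch=DM: no b row matches, row kept with b columns NULL.
- agent_id=5, branch=BQ: no b row matches, row kept with b columns NULL.
After projecting and ordering:
a.agent_id | a.branch | b.agent_id | a.aname
1 | DM | NULL | Bob
1 | DM | NULL | Uma
2 | DM | NULL | Omar
4 | DM | NULL | Grace
4 | DM | NULL | Xin
5 | BQ | NULL | Tom
5 | BQ | NULL | NULL

(1, DM, NULL, Bob); (1, DM, NULL, Uma); (2, DM, NULL, Omar); (4, DM, NULL, Grace); (4, DM, NULL, Xin); (5, BQ, NULL, Tom); (5, BQ, NULL, NULL)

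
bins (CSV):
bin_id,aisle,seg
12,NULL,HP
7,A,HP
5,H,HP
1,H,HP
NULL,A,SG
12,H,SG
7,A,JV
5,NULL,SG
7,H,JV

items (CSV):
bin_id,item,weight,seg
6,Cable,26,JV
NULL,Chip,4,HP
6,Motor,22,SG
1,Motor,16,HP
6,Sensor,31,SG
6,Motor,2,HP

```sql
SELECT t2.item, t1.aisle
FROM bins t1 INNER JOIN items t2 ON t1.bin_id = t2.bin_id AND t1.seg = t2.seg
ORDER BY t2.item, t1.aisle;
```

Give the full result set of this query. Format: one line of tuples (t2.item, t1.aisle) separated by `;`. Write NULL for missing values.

INNER JOIN keeps only pairs where the ON condition holds.
Matching on t1.bin_id = t2.bin_id AND t1.seg = t2.seg. A NULL in a compared column never satisfies the condition.
- t1[0] bin_id=12, seg=HP → no match; dropped.
- t1[1] bin_id=7, seg=HP → no match; dropped.
- t1[2] bin_id=5, seg=HP → no match; dropped.
- t1[3] bin_id=1, seg=HP → 1 match(es) in t2 → 1 row(s).
- t1[4] bin_id=NULL, seg=SG → no match; dropped.
- t1[5] bin_id=12, seg=SG → no match; dropped.
- t1[6] bin_id=7, seg=JV → no match; dropped.
- t1[7] bin_id=5, seg=SG → no match; dropped.
- t1[8] bin_id=7, seg=JV → no match; dropped.
After projecting and ordering:
t2.item | t1.aisle
Motor | H

(Motor, H)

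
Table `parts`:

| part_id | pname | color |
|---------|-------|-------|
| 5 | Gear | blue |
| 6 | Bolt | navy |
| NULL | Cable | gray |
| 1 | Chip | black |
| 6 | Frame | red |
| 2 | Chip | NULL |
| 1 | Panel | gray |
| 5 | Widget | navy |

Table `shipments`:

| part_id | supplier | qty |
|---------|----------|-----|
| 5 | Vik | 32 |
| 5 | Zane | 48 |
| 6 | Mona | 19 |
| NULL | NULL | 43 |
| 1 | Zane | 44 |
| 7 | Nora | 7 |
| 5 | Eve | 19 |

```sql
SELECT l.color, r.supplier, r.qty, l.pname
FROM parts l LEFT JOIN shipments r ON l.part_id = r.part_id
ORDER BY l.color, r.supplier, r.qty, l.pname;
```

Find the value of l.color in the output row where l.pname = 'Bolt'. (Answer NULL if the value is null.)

navy

LEFT JOIN keeps every row from `parts`; unmatched rows get NULL for `shipments`'s columns.
Matching on l.part_id = r.part_id. A NULL in a compared column never satisfies the condition.
- part_id=5: 3 matching r row(s), so 3 row(s) emitted.
- part_id=6: 1 matching r row(s), so 1 row(s) emitted.
- part_id=NULL: no r row matches, row kept with r columns NULL.
- part_id=1: 1 matching r row(s), so 1 row(s) emitted.
- part_id=6: 1 matching r row(s), so 1 row(s) emitted.
- part_id=2: no r row matches, row kept with r columns NULL.
- part_id=1: 1 matching r row(s), so 1 row(s) emitted.
- part_id=5: 3 matching r row(s), so 3 row(s) emitted.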